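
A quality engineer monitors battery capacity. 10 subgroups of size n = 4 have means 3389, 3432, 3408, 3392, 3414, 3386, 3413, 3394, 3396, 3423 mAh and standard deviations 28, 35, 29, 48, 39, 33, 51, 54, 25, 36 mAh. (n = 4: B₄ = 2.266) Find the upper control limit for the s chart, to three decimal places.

85.655

s̄ = (28 + 35 + 29 + 48 + 39 + 33 + 51 + 54 + 25 + 36) / 10 = 37.8000
UCL_s = B₄·s̄ = 2.266 × 37.8000 = 85.6548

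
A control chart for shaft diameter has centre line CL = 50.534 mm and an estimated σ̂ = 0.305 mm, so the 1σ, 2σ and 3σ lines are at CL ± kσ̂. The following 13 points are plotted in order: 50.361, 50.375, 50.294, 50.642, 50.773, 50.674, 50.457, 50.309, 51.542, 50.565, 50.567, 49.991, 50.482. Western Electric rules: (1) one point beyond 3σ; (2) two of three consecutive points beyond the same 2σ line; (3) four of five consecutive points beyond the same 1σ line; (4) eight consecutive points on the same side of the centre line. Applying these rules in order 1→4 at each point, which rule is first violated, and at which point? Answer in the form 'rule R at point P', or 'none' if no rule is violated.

rule 1 at point 9

Zone of each point (C = within 1σ̂, B = 1σ̂–2σ̂, A = 2σ̂–3σ̂, * = beyond 3σ̂; sign = side of CL): 1:-C, 2:-C, 3:-C, 4:+C, 5:+C, 6:+C, 7:-C, 8:-C, 9:+*, 10:+C, 11:+C, 12:-B, 13:-C
Rule 1 (one point beyond the 3σ limits) is satisfied at point 9.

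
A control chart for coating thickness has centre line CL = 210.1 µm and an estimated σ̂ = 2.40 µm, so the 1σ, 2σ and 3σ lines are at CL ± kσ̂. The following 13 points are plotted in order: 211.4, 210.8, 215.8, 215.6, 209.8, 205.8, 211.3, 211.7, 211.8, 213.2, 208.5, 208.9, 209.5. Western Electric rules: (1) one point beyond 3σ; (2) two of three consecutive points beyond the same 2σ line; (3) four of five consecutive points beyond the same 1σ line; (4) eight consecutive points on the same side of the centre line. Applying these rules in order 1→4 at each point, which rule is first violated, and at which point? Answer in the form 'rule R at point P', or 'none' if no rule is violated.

Zone of each point (C = within 1σ̂, B = 1σ̂–2σ̂, A = 2σ̂–3σ̂, * = beyond 3σ̂; sign = side of CL): 1:+C, 2:+C, 3:+A, 4:+A, 5:-C, 6:-B, 7:+C, 8:+C, 9:+C, 10:+B, 11:-C, 12:-C, 13:-C
Rule 2 (two of three consecutive points beyond the same 2σ limit) is satisfied at point 4.

rule 2 at point 4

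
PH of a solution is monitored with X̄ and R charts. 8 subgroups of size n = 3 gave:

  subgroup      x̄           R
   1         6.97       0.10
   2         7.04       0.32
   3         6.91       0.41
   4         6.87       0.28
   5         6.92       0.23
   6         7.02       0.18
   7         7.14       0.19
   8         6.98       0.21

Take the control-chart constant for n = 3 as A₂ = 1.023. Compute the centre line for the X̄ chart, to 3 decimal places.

X̄̄ = (6.97 + 7.04 + 6.91 + 6.87 + 6.92 + 7.02 + 7.14 + 6.98) / 8 = 55.8500 / 8 = 6.9813
CL = X̄̄ = 6.9813

6.981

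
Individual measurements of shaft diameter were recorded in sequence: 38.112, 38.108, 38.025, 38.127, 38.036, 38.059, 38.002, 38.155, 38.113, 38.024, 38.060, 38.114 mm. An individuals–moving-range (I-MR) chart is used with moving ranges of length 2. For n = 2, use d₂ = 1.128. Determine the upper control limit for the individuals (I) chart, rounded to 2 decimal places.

X̄ = (38.112 + 38.108 + 38.025 + 38.127 + 38.036 + 38.059 + 38.002 + 38.155 + 38.113 + 38.024 + 38.060 + 38.114) / 12 = 38.0779
Moving ranges: 0.004, 0.083, 0.102, 0.091, 0.023, 0.057, 0.153, 0.042, 0.089, 0.036, 0.054; M̄R̄ = 0.7340 / 11 = 0.0667
UCL = X̄ + 3·M̄R̄/d₂ = 38.0779 + 3 × 0.0667 / 1.128 = 38.2554

38.26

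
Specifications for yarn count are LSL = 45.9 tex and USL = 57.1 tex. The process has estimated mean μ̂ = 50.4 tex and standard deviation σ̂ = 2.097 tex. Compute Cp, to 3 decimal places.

0.890

Cp = (USL − LSL) / (6σ̂) = (57.1 − 45.9) / (6 × 2.097) = 11.2000 / 12.5820 = 0.8902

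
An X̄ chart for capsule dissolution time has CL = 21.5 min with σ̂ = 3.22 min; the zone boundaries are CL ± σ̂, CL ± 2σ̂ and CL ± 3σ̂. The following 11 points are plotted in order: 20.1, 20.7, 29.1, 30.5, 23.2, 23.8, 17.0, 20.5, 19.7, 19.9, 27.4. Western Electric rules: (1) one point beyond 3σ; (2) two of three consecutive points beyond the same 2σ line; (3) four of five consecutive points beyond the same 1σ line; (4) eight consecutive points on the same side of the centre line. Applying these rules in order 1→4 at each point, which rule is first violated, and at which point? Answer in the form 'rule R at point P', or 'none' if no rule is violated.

Zone of each point (C = within 1σ̂, B = 1σ̂–2σ̂, A = 2σ̂–3σ̂, * = beyond 3σ̂; sign = side of CL): 1:-C, 2:-C, 3:+A, 4:+A, 5:+C, 6:+C, 7:-B, 8:-C, 9:-C, 10:-C, 11:+B
Rule 2 (two of three consecutive points beyond the same 2σ limit) is satisfied at point 4.

rule 2 at point 4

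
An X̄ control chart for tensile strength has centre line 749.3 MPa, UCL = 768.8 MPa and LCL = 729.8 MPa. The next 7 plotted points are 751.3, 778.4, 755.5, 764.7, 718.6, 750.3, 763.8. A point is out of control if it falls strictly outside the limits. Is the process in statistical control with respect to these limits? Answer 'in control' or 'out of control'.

Compare each point to [729.8, 768.8]: sample 2 = 778.4 > UCL; sample 5 = 718.6 < LCL.

out of control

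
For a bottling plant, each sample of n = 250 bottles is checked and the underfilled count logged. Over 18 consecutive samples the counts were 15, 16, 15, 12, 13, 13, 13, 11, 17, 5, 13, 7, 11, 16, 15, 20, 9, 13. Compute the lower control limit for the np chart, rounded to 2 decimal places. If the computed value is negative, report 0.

2.47

p̄ = Σdᵢ / (k·n) = 234 / (18 × 250) = 0.05200
LCL = np̄ − 3·√(np̄(1−p̄)) = 13.0000 − 3 × 3.5106 = 2.4683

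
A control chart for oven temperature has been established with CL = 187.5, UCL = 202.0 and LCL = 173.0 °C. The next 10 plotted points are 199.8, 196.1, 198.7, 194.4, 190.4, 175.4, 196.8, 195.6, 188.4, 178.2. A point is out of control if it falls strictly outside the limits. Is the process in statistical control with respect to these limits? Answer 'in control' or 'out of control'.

in control

All 10 points lie within [173.0, 202.0].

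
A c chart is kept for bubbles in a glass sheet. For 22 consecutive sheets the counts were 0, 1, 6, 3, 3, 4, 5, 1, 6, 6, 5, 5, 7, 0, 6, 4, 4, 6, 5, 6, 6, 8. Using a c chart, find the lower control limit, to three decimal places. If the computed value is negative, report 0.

0.000

c̄ = (0 + 1 + 6 + 3 + 3 + 4 + 5 + 1 + 6 + 6 + 5 + 5 + 7 + 0 + 6 + 4 + 4 + 6 + 5 + 6 + 6 + 8) / 22 = 97 / 22 = 4.4091
LCL = c̄ − 3√c̄ = 4.4091 − 3 × 2.0998 = -1.8903 → 0 (cannot be negative)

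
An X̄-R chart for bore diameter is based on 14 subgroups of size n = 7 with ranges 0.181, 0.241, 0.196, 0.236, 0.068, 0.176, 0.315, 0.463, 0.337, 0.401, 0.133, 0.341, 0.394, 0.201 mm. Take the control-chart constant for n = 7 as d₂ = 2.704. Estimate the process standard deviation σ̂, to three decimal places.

0.097

R̄ = (0.181 + 0.241 + 0.196 + 0.236 + 0.068 + 0.176 + 0.315 + 0.463 + 0.337 + 0.401 + 0.133 + 0.341 + 0.394 + 0.201) / 14 = 0.2631
σ̂ = R̄ / d₂ = 0.2631 / 2.704 = 0.0973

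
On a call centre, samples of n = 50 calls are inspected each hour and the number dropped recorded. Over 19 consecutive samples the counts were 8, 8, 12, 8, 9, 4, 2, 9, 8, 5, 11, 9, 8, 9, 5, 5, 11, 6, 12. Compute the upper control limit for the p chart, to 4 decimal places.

0.3111

p̄ = Σdᵢ / (k·n) = 149 / (19 × 50) = 0.15684
UCL = p̄ + 3·√(p̄(1−p̄)/n) = 0.15684 + 3 × √(0.15684×0.84316/50) = 0.15684 + 3 × 0.05143 = 0.31113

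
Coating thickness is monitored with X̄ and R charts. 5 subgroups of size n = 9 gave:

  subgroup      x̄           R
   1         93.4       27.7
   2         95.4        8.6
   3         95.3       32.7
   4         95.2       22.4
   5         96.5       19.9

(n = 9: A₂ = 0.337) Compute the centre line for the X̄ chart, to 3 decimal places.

95.160

X̄̄ = (93.4 + 95.4 + 95.3 + 95.2 + 96.5) / 5 = 475.8000 / 5 = 95.1600
CL = X̄̄ = 95.1600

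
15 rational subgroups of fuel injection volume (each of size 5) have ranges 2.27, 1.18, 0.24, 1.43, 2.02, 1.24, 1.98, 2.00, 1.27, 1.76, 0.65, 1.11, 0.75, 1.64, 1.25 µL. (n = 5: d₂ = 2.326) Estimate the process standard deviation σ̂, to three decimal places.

R̄ = (2.27 + 1.18 + 0.24 + 1.43 + 2.02 + 1.24 + 1.98 + 2.00 + 1.27 + 1.76 + 0.65 + 1.11 + 0.75 + 1.64 + 1.25) / 15 = 1.3860
σ̂ = R̄ / d₂ = 1.3860 / 2.326 = 0.5959

0.596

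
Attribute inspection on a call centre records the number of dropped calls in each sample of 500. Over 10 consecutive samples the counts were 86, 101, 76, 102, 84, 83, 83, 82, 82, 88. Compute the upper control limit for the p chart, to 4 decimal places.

p̄ = Σdᵢ / (k·n) = 867 / (10 × 500) = 0.17340
UCL = p̄ + 3·√(p̄(1−p̄)/n) = 0.17340 + 3 × √(0.17340×0.82660/500) = 0.17340 + 3 × 0.01693 = 0.22419

0.2242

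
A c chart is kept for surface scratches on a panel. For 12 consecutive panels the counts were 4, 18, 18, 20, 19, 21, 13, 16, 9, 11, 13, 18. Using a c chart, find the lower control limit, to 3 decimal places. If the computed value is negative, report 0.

c̄ = (4 + 18 + 18 + 20 + 19 + 21 + 13 + 16 + 9 + 11 + 13 + 18) / 12 = 180 / 12 = 15.0000
LCL = c̄ − 3√c̄ = 15.0000 − 3 × 3.8730 = 3.3810

3.381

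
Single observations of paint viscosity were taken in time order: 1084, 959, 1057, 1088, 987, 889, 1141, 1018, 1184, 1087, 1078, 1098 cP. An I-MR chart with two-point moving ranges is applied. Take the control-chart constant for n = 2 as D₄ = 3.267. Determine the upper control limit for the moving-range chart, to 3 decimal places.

Moving ranges: 125, 98, 31, 101, 98, 252, 123, 166, 97, 9, 20; M̄R̄ = 1120.0000 / 11 = 101.8182
UCL_MR = D₄·M̄R̄ = 3.267 × 101.8182 = 332.6400

332.640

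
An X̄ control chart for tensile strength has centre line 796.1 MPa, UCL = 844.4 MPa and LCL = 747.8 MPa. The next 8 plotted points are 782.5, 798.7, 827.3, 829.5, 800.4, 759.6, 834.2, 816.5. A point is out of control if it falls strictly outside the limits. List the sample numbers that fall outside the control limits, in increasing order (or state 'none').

All 8 points lie within [747.8, 844.4].

none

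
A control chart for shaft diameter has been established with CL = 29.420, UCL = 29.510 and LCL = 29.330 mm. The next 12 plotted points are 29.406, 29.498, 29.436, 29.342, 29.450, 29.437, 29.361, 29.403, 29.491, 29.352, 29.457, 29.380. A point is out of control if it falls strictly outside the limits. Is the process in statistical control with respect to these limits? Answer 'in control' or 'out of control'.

All 12 points lie within [29.330, 29.510].

in control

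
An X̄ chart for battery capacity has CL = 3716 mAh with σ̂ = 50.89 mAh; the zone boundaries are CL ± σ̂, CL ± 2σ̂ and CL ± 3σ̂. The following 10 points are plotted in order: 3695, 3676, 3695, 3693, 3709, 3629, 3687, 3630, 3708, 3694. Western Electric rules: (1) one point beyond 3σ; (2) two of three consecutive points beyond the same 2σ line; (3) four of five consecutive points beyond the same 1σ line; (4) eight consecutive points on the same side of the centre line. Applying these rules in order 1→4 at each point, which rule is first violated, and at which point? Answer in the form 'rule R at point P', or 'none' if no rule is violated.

rule 4 at point 8

Zone of each point (C = within 1σ̂, B = 1σ̂–2σ̂, A = 2σ̂–3σ̂, * = beyond 3σ̂; sign = side of CL): 1:-C, 2:-C, 3:-C, 4:-C, 5:-C, 6:-B, 7:-C, 8:-B, 9:-C, 10:-C
Rule 4 (eight consecutive points on the same side of the centre line) is satisfied at point 8.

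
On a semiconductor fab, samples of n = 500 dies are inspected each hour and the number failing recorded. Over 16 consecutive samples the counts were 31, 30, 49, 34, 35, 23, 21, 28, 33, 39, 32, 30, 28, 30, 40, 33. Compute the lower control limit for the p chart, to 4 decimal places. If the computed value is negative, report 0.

p̄ = Σdᵢ / (k·n) = 516 / (16 × 500) = 0.06450
LCL = p̄ − 3·√(p̄(1−p̄)/n) = 0.06450 − 3 × 0.01099 = 0.03154

0.0315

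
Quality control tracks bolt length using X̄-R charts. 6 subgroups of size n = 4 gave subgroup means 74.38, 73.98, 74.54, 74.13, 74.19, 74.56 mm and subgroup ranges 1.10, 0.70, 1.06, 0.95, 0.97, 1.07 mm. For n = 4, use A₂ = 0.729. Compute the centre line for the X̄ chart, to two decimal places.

X̄̄ = (74.38 + 73.98 + 74.54 + 74.13 + 74.19 + 74.56) / 6 = 445.7800 / 6 = 74.2967
CL = X̄̄ = 74.2967

74.30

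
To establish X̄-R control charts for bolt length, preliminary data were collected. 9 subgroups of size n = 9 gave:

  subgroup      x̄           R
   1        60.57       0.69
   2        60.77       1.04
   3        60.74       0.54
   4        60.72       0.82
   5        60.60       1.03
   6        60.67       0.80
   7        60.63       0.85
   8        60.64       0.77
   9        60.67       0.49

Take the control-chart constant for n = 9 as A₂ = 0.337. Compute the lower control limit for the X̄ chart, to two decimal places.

60.40

X̄̄ = (60.57 + 60.77 + 60.74 + 60.72 + 60.60 + 60.67 + 60.63 + 60.64 + 60.67) / 9 = 546.0100 / 9 = 60.6678
R̄ = (0.69 + 1.04 + 0.54 + 0.82 + 1.03 + 0.80 + 0.85 + 0.77 + 0.49) / 9 = 7.0300 / 9 = 0.7811
LCL = X̄̄ − A₂·R̄ = 60.6678 − 0.337 × 0.7811 = 60.4045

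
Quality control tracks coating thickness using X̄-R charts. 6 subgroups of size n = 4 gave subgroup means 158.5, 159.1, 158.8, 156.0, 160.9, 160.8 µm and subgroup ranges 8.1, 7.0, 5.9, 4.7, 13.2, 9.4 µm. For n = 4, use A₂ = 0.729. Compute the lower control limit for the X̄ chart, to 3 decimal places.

153.148

X̄̄ = (158.5 + 159.1 + 158.8 + 156.0 + 160.9 + 160.8) / 6 = 954.1000 / 6 = 159.0167
R̄ = (8.1 + 7.0 + 5.9 + 4.7 + 13.2 + 9.4) / 6 = 48.3000 / 6 = 8.0500
LCL = X̄̄ − A₂·R̄ = 159.0167 − 0.729 × 8.0500 = 153.1482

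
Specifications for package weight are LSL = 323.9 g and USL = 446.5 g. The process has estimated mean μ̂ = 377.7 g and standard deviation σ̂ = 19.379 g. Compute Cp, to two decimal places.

1.05

Cp = (USL − LSL) / (6σ̂) = (446.5 − 323.9) / (6 × 19.379) = 122.6000 / 116.2740 = 1.0544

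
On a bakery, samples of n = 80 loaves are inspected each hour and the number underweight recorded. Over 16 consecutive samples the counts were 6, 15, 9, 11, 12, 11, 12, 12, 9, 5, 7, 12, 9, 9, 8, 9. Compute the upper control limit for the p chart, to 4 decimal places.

0.2316

p̄ = Σdᵢ / (k·n) = 156 / (16 × 80) = 0.12187
UCL = p̄ + 3·√(p̄(1−p̄)/n) = 0.12187 + 3 × √(0.12187×0.87813/80) = 0.12187 + 3 × 0.03658 = 0.23160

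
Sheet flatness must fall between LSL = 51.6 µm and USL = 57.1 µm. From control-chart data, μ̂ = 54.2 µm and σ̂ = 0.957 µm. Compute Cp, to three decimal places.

0.958

Cp = (USL − LSL) / (6σ̂) = (57.1 − 51.6) / (6 × 0.957) = 5.5000 / 5.7420 = 0.9579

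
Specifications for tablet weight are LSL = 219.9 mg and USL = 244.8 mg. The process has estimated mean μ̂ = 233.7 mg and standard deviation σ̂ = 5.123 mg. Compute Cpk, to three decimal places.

Cpu = (USL − μ̂) / (3σ̂) = (244.8 − 233.7) / (3 × 5.123) = 0.7222; Cpl = (μ̂ − LSL) / (3σ̂) = (233.7 − 219.9) / (3 × 5.123) = 0.8979; Cpk = min(Cpu, Cpl) = 0.7222

0.722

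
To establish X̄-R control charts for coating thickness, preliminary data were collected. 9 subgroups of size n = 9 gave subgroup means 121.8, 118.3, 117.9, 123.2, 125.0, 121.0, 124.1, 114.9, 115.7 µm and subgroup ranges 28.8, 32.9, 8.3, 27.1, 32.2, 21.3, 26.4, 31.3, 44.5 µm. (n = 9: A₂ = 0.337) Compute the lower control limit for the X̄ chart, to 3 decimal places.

X̄̄ = (121.8 + 118.3 + 117.9 + 123.2 + 125.0 + 121.0 + 124.1 + 114.9 + 115.7) / 9 = 1081.9000 / 9 = 120.2111
R̄ = (28.8 + 32.9 + 8.3 + 27.1 + 32.2 + 21.3 + 26.4 + 31.3 + 44.5) / 9 = 252.8000 / 9 = 28.0889
LCL = X̄̄ − A₂·R̄ = 120.2111 − 0.337 × 28.0889 = 110.7452

110.745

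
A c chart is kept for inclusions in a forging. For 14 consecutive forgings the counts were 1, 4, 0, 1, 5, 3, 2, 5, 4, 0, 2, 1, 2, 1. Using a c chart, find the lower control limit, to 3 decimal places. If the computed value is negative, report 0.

0.000

c̄ = (1 + 4 + 0 + 1 + 5 + 3 + 2 + 5 + 4 + 0 + 2 + 1 + 2 + 1) / 14 = 31 / 14 = 2.2143
LCL = c̄ − 3√c̄ = 2.2143 − 3 × 1.4880 = -2.2499 → 0 (cannot be negative)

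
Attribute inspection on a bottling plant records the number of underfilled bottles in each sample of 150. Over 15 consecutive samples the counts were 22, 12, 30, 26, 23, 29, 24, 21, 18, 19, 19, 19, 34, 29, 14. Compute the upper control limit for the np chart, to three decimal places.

p̄ = Σdᵢ / (k·n) = 339 / (15 × 150) = 0.15067
UCL = np̄ + 3·√(np̄(1−p̄)) = 22.6000 + 3 × √(22.6000×0.84933) = 22.6000 + 3 × 4.3812 = 35.7436

35.744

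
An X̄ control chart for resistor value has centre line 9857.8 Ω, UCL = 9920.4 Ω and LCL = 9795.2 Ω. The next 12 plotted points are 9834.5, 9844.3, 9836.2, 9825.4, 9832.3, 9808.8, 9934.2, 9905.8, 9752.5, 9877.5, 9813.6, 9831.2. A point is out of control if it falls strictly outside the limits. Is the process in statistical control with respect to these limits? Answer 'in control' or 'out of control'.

Compare each point to [9795.2, 9920.4]: sample 7 = 9934.2 > UCL; sample 9 = 9752.5 < LCL.

out of control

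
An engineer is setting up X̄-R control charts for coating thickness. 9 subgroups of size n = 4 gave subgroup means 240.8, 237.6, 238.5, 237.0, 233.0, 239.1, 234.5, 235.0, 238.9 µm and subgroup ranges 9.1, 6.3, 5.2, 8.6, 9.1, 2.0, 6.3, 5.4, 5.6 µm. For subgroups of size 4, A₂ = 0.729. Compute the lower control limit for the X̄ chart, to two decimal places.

232.49

X̄̄ = (240.8 + 237.6 + 238.5 + 237.0 + 233.0 + 239.1 + 234.5 + 235.0 + 238.9) / 9 = 2134.4000 / 9 = 237.1556
R̄ = (9.1 + 6.3 + 5.2 + 8.6 + 9.1 + 2.0 + 6.3 + 5.4 + 5.6) / 9 = 57.6000 / 9 = 6.4000
LCL = X̄̄ − A₂·R̄ = 237.1556 − 0.729 × 6.4000 = 232.4900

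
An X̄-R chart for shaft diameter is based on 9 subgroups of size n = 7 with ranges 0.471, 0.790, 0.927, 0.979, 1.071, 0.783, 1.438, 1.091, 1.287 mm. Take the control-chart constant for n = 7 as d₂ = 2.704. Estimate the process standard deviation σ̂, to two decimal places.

0.36

R̄ = (0.471 + 0.790 + 0.927 + 0.979 + 1.071 + 0.783 + 1.438 + 1.091 + 1.287) / 9 = 0.9819
σ̂ = R̄ / d₂ = 0.9819 / 2.704 = 0.3631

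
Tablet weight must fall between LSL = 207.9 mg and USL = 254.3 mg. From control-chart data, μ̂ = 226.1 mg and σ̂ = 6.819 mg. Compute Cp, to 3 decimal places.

1.134

Cp = (USL − LSL) / (6σ̂) = (254.3 − 207.9) / (6 × 6.819) = 46.4000 / 40.9140 = 1.1341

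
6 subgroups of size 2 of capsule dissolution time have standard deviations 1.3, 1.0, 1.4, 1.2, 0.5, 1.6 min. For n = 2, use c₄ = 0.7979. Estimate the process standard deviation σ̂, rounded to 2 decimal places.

1.46

s̄ = (1.3 + 1.0 + 1.4 + 1.2 + 0.5 + 1.6) / 6 = 1.1667
σ̂ = s̄ / c₄ = 1.1667 / 0.7979 = 1.4622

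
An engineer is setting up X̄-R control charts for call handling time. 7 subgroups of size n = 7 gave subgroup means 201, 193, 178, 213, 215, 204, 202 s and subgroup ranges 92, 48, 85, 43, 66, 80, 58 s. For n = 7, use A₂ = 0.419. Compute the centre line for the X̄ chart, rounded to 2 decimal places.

X̄̄ = (201 + 193 + 178 + 213 + 215 + 204 + 202) / 7 = 1406.0000 / 7 = 200.8571
CL = X̄̄ = 200.8571

200.86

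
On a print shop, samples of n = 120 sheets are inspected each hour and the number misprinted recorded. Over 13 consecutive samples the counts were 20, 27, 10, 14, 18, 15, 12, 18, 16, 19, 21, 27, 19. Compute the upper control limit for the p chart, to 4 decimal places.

0.2494

p̄ = Σdᵢ / (k·n) = 236 / (13 × 120) = 0.15128
UCL = p̄ + 3·√(p̄(1−p̄)/n) = 0.15128 + 3 × √(0.15128×0.84872/120) = 0.15128 + 3 × 0.03271 = 0.24941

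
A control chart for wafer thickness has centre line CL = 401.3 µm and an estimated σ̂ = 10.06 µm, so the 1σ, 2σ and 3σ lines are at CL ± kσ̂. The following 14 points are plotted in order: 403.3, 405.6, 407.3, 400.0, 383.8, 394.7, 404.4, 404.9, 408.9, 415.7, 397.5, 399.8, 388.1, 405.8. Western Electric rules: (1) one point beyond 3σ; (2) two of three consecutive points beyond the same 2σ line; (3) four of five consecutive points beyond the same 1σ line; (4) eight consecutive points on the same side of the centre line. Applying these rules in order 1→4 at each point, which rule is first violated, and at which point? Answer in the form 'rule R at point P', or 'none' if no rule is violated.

none

Zone of each point (C = within 1σ̂, B = 1σ̂–2σ̂, A = 2σ̂–3σ̂, * = beyond 3σ̂; sign = side of CL): 1:+C, 2:+C, 3:+C, 4:-C, 5:-B, 6:-C, 7:+C, 8:+C, 9:+C, 10:+B, 11:-C, 12:-C, 13:-B, 14:+C
No rule fires across all 14 points.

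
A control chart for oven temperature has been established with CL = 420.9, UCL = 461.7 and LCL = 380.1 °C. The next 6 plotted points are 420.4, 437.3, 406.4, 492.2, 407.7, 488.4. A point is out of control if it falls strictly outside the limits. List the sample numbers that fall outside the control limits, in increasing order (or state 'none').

4, 6

Compare each point to [380.1, 461.7]: sample 4 = 492.2 > UCL; sample 6 = 488.4 > UCL.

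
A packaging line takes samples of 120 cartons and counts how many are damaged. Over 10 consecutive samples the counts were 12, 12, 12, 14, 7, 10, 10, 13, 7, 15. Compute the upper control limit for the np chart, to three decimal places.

p̄ = Σdᵢ / (k·n) = 112 / (10 × 120) = 0.09333
UCL = np̄ + 3·√(np̄(1−p̄)) = 11.2000 + 3 × √(11.2000×0.90667) = 11.2000 + 3 × 3.1866 = 20.7599

20.760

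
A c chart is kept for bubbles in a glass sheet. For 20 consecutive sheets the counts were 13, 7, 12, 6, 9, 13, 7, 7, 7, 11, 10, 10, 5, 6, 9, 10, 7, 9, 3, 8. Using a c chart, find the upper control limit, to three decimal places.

17.171

c̄ = (13 + 7 + 12 + 6 + 9 + 13 + 7 + 7 + 7 + 11 + 10 + 10 + 5 + 6 + 9 + 10 + 7 + 9 + 3 + 8) / 20 = 169 / 20 = 8.4500
UCL = c̄ + 3√c̄ = 8.4500 + 3 × √8.4500 = 8.4500 + 3 × 2.9069 = 17.1707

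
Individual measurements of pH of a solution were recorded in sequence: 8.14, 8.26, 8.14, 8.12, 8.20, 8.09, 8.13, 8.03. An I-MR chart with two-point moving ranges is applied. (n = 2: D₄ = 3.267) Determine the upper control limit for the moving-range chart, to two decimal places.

0.28

Moving ranges: 0.12, 0.12, 0.02, 0.08, 0.11, 0.04, 0.10; M̄R̄ = 0.5900 / 7 = 0.0843
UCL_MR = D₄·M̄R̄ = 3.267 × 0.0843 = 0.2754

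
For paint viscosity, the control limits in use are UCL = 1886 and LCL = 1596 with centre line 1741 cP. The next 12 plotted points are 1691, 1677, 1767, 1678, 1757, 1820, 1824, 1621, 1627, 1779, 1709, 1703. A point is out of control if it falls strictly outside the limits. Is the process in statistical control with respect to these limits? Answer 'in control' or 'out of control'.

All 12 points lie within [1596, 1886].

in control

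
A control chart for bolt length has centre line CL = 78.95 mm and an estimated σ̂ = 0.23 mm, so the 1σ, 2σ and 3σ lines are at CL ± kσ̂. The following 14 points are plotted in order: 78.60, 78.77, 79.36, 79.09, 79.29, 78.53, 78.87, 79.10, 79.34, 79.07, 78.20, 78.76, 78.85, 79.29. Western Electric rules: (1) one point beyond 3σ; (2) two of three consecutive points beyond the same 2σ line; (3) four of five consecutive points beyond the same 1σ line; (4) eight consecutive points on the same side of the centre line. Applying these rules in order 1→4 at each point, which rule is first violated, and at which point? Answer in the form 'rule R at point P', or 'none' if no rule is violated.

rule 1 at point 11

Zone of each point (C = within 1σ̂, B = 1σ̂–2σ̂, A = 2σ̂–3σ̂, * = beyond 3σ̂; sign = side of CL): 1:-B, 2:-C, 3:+B, 4:+C, 5:+B, 6:-B, 7:-C, 8:+C, 9:+B, 10:+C, 11:-*, 12:-C, 13:-C, 14:+B
Rule 1 (one point beyond the 3σ limits) is satisfied at point 11.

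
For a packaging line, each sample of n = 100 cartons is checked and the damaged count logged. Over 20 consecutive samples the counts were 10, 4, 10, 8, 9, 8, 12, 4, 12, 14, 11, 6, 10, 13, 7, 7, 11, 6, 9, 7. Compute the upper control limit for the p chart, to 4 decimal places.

p̄ = Σdᵢ / (k·n) = 178 / (20 × 100) = 0.08900
UCL = p̄ + 3·√(p̄(1−p̄)/n) = 0.08900 + 3 × √(0.08900×0.91100/100) = 0.08900 + 3 × 0.02847 = 0.17442

0.1744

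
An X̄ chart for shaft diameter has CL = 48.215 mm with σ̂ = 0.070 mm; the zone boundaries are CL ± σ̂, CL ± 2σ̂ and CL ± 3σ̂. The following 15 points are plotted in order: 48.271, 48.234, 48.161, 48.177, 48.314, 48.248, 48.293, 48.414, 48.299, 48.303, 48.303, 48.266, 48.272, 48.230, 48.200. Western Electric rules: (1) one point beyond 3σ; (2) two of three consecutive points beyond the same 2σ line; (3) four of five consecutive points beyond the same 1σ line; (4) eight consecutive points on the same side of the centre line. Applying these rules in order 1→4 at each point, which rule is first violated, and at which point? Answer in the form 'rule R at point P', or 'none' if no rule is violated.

rule 3 at point 9

Zone of each point (C = within 1σ̂, B = 1σ̂–2σ̂, A = 2σ̂–3σ̂, * = beyond 3σ̂; sign = side of CL): 1:+C, 2:+C, 3:-C, 4:-C, 5:+B, 6:+C, 7:+B, 8:+A, 9:+B, 10:+B, 11:+B, 12:+C, 13:+C, 14:+C, 15:-C
Rule 3 (four of five consecutive points beyond the same 1σ limit) is satisfied at point 9.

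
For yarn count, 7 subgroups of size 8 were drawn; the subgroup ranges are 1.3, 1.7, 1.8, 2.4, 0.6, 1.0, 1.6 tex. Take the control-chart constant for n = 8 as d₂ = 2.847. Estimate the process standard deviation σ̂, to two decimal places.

0.52

R̄ = (1.3 + 1.7 + 1.8 + 2.4 + 0.6 + 1.0 + 1.6) / 7 = 1.4857
σ̂ = R̄ / d₂ = 1.4857 / 2.847 = 0.5219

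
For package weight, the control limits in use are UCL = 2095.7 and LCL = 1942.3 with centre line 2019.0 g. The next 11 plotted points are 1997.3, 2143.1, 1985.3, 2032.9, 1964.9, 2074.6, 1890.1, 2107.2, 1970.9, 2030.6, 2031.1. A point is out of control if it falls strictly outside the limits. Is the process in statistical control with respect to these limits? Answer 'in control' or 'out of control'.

out of control

Compare each point to [1942.3, 2095.7]: sample 2 = 2143.1 > UCL; sample 7 = 1890.1 < LCL; sample 8 = 2107.2 > UCL.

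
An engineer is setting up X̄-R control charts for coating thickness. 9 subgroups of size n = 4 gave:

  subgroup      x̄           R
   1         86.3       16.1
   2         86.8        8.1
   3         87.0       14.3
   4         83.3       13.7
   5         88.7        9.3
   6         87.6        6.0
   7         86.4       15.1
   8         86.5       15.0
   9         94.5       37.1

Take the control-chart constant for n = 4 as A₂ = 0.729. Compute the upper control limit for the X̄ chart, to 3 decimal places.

98.366

X̄̄ = (86.3 + 86.8 + 87.0 + 83.3 + 88.7 + 87.6 + 86.4 + 86.5 + 94.5) / 9 = 787.1000 / 9 = 87.4556
R̄ = (16.1 + 8.1 + 14.3 + 13.7 + 9.3 + 6.0 + 15.1 + 15.0 + 37.1) / 9 = 134.7000 / 9 = 14.9667
UCL = X̄̄ + A₂·R̄ = 87.4556 + 0.729 × 14.9667 = 98.3663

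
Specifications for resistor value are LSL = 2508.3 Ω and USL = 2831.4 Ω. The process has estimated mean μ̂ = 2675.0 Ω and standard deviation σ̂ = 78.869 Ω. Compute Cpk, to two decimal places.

Cpu = (USL − μ̂) / (3σ̂) = (2831.4 − 2675.0) / (3 × 78.869) = 0.6610; Cpl = (μ̂ − LSL) / (3σ̂) = (2675.0 − 2508.3) / (3 × 78.869) = 0.7045; Cpk = min(Cpu, Cpl) = 0.6610

0.66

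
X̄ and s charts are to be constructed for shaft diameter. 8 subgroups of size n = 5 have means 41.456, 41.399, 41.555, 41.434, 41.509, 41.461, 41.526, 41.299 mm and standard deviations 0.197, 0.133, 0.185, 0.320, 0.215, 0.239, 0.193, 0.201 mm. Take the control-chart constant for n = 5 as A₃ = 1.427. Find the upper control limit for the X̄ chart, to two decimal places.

X̄̄ = (41.456 + 41.399 + 41.555 + 41.434 + 41.509 + 41.461 + 41.526 + 41.299) / 8 = 41.4549
s̄ = (0.197 + 0.133 + 0.185 + 0.320 + 0.215 + 0.239 + 0.193 + 0.201) / 8 = 0.2104
UCL = X̄̄ + A₃·s̄ = 41.4549 + 1.427 × 0.2104 = 41.7551

41.76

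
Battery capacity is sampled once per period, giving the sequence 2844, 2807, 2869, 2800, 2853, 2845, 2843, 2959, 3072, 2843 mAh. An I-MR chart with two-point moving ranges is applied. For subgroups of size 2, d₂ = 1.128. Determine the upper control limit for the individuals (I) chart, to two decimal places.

3077.11

X̄ = (2844 + 2807 + 2869 + 2800 + 2853 + 2845 + 2843 + 2959 + 3072 + 2843) / 10 = 2873.5000
Moving ranges: 37, 62, 69, 53, 8, 2, 116, 113, 229; M̄R̄ = 689.0000 / 9 = 76.5556
UCL = X̄ + 3·M̄R̄/d₂ = 2873.5000 + 3 × 76.5556 / 1.128 = 3077.1052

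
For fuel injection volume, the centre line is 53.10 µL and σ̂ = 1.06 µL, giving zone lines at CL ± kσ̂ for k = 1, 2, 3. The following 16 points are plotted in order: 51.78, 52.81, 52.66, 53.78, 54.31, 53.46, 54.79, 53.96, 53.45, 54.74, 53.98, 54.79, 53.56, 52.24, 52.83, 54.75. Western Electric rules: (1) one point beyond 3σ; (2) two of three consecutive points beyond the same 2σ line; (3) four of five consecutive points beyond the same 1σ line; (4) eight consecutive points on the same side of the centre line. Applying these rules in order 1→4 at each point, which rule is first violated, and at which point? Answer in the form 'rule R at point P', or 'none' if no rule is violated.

Zone of each point (C = within 1σ̂, B = 1σ̂–2σ̂, A = 2σ̂–3σ̂, * = beyond 3σ̂; sign = side of CL): 1:-B, 2:-C, 3:-C, 4:+C, 5:+B, 6:+C, 7:+B, 8:+C, 9:+C, 10:+B, 11:+C, 12:+B, 13:+C, 14:-C, 15:-C, 16:+B
Rule 4 (eight consecutive points on the same side of the centre line) is satisfied at point 11.

rule 4 at point 11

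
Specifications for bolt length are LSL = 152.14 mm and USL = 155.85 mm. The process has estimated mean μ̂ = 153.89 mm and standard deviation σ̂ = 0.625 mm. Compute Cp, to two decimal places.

Cp = (USL − LSL) / (6σ̂) = (155.85 − 152.14) / (6 × 0.625) = 3.7100 / 3.7500 = 0.9893

0.99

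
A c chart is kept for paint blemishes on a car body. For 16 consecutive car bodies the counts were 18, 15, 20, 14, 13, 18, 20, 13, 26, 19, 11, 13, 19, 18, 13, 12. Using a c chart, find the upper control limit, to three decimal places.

c̄ = (18 + 15 + 20 + 14 + 13 + 18 + 20 + 13 + 26 + 19 + 11 + 13 + 19 + 18 + 13 + 12) / 16 = 262 / 16 = 16.3750
UCL = c̄ + 3√c̄ = 16.3750 + 3 × √16.3750 = 16.3750 + 3 × 4.0466 = 28.5148

28.515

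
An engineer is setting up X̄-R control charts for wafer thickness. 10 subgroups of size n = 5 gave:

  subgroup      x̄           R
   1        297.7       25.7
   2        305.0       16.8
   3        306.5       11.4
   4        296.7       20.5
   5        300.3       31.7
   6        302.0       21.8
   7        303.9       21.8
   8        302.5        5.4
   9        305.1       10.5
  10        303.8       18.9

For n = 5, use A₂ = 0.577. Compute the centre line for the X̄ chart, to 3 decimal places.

302.350

X̄̄ = (297.7 + 305.0 + 306.5 + 296.7 + 300.3 + 302.0 + 303.9 + 302.5 + 305.1 + 303.8) / 10 = 3023.5000 / 10 = 302.3500
CL = X̄̄ = 302.3500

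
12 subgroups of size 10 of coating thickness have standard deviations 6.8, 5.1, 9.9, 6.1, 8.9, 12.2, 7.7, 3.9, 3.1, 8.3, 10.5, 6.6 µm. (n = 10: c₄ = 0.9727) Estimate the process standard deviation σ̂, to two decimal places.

s̄ = (6.8 + 5.1 + 9.9 + 6.1 + 8.9 + 12.2 + 7.7 + 3.9 + 3.1 + 8.3 + 10.5 + 6.6) / 12 = 7.4250
σ̂ = s̄ / c₄ = 7.4250 / 0.9727 = 7.6334

7.63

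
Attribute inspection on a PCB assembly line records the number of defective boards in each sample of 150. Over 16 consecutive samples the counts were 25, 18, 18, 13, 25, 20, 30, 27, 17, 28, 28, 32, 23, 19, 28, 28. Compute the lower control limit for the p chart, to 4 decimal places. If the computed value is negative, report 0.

0.0686

p̄ = Σdᵢ / (k·n) = 379 / (16 × 150) = 0.15792
LCL = p̄ − 3·√(p̄(1−p̄)/n) = 0.15792 − 3 × 0.02977 = 0.06859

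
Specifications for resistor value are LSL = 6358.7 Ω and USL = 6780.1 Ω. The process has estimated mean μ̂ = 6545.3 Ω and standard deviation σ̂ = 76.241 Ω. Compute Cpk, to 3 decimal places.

0.816

Cpu = (USL − μ̂) / (3σ̂) = (6780.1 − 6545.3) / (3 × 76.241) = 1.0266; Cpl = (μ̂ − LSL) / (3σ̂) = (6545.3 − 6358.7) / (3 × 76.241) = 0.8158; Cpk = min(Cpu, Cpl) = 0.8158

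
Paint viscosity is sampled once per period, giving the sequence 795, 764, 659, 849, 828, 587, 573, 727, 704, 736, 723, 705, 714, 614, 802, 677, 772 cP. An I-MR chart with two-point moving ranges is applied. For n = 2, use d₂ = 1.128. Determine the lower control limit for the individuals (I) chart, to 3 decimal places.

X̄ = (795 + 764 + 659 + 849 + 828 + 587 + 573 + 727 + 704 + 736 + 723 + 705 + 714 + 614 + 802 + 677 + 772) / 17 = 719.3529
Moving ranges: 31, 105, 190, 21, 241, 14, 154, 23, 32, 13, 18, 9, 100, 188, 125, 95; M̄R̄ = 1359.0000 / 16 = 84.9375
LCL = X̄ − 3·M̄R̄/d₂ = 719.3529 − 3 × 84.9375 / 1.128 = 493.4553

493.455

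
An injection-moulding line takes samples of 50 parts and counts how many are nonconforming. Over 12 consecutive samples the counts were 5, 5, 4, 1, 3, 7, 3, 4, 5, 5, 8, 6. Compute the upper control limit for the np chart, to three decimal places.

10.838

p̄ = Σdᵢ / (k·n) = 56 / (12 × 50) = 0.09333
UCL = np̄ + 3·√(np̄(1−p̄)) = 4.6667 + 3 × √(4.6667×0.90667) = 4.6667 + 3 × 2.0570 = 10.8376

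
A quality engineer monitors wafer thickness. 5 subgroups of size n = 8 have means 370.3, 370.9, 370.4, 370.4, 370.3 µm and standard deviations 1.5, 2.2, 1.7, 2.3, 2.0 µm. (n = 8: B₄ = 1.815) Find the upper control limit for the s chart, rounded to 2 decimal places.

3.52

s̄ = (1.5 + 2.2 + 1.7 + 2.3 + 2.0) / 5 = 1.9400
UCL_s = B₄·s̄ = 1.815 × 1.9400 = 3.5211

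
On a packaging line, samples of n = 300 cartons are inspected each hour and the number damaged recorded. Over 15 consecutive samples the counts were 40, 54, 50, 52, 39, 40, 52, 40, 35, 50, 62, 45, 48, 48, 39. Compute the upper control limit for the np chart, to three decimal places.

p̄ = Σdᵢ / (k·n) = 694 / (15 × 300) = 0.15422
UCL = np̄ + 3·√(np̄(1−p̄)) = 46.2667 + 3 × √(46.2667×0.84578) = 46.2667 + 3 × 6.2555 = 65.0332

65.033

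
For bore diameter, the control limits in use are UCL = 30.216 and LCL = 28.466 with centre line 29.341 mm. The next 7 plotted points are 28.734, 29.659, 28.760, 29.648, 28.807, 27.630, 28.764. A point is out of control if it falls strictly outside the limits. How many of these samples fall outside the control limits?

1

Compare each point to [28.466, 30.216]: sample 6 = 27.630 < LCL.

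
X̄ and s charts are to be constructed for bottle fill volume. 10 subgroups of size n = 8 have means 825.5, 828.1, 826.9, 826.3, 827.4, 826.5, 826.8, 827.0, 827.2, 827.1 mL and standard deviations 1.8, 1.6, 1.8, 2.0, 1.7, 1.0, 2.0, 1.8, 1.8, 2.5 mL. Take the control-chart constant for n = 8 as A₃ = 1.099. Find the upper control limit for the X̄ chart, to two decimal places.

X̄̄ = (825.5 + 828.1 + 826.9 + 826.3 + 827.4 + 826.5 + 826.8 + 827.0 + 827.2 + 827.1) / 10 = 826.8800
s̄ = (1.8 + 1.6 + 1.8 + 2.0 + 1.7 + 1.0 + 2.0 + 1.8 + 1.8 + 2.5) / 10 = 1.8000
UCL = X̄̄ + A₃·s̄ = 826.8800 + 1.099 × 1.8000 = 828.8582

828.86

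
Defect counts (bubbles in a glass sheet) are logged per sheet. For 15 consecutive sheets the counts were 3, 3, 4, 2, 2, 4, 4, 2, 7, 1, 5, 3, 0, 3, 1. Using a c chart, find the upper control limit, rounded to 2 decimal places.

8.07

c̄ = (3 + 3 + 4 + 2 + 2 + 4 + 4 + 2 + 7 + 1 + 5 + 3 + 0 + 3 + 1) / 15 = 44 / 15 = 2.9333
UCL = c̄ + 3√c̄ = 2.9333 + 3 × √2.9333 = 2.9333 + 3 × 1.7127 = 8.0714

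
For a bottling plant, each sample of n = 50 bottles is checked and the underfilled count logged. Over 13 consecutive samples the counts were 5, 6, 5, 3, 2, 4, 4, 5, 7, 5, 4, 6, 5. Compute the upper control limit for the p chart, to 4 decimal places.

p̄ = Σdᵢ / (k·n) = 61 / (13 × 50) = 0.09385
UCL = p̄ + 3·√(p̄(1−p̄)/n) = 0.09385 + 3 × √(0.09385×0.90615/50) = 0.09385 + 3 × 0.04124 = 0.21757

0.2176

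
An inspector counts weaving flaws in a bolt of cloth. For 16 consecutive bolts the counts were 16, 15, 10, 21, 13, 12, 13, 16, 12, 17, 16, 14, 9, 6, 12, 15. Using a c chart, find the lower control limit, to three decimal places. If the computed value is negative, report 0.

c̄ = (16 + 15 + 10 + 21 + 13 + 12 + 13 + 16 + 12 + 17 + 16 + 14 + 9 + 6 + 12 + 15) / 16 = 217 / 16 = 13.5625
LCL = c̄ − 3√c̄ = 13.5625 − 3 × 3.6827 = 2.5143

2.514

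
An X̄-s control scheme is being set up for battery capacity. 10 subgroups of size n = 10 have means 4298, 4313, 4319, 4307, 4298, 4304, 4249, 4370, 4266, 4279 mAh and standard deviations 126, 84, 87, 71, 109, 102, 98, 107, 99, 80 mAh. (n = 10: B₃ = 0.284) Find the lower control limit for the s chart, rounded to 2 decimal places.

27.35

s̄ = (126 + 84 + 87 + 71 + 109 + 102 + 98 + 107 + 99 + 80) / 10 = 96.3000
LCL_s = B₃·s̄ = 0.284 × 96.3000 = 27.3492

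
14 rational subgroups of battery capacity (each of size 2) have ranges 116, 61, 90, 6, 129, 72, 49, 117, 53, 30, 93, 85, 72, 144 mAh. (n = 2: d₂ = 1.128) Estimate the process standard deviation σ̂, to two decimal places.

R̄ = (116 + 61 + 90 + 6 + 129 + 72 + 49 + 117 + 53 + 30 + 93 + 85 + 72 + 144) / 14 = 79.7857
σ̂ = R̄ / d₂ = 79.7857 / 1.128 = 70.7320

70.73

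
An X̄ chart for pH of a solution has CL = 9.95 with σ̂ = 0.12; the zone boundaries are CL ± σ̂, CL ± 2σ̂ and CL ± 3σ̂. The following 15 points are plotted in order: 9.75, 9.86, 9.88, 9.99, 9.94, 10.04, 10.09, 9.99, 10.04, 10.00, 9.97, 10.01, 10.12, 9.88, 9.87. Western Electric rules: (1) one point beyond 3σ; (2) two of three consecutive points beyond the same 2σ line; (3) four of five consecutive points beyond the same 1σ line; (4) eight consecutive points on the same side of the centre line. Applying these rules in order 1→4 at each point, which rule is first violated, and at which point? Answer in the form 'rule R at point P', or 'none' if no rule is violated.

Zone of each point (C = within 1σ̂, B = 1σ̂–2σ̂, A = 2σ̂–3σ̂, * = beyond 3σ̂; sign = side of CL): 1:-B, 2:-C, 3:-C, 4:+C, 5:-C, 6:+C, 7:+B, 8:+C, 9:+C, 10:+C, 11:+C, 12:+C, 13:+B, 14:-C, 15:-C
Rule 4 (eight consecutive points on the same side of the centre line) is satisfied at point 13.

rule 4 at point 13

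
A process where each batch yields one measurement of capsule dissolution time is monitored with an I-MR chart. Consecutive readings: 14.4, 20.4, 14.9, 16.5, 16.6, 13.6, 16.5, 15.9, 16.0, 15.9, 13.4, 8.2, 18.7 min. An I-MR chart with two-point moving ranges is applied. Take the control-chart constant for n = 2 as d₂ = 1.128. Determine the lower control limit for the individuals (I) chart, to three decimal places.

7.017

X̄ = (14.4 + 20.4 + 14.9 + 16.5 + 16.6 + 13.6 + 16.5 + 15.9 + 16.0 + 15.9 + 13.4 + 8.2 + 18.7) / 13 = 15.4615
Moving ranges: 6.0, 5.5, 1.6, 0.1, 3.0, 2.9, 0.6, 0.1, 0.1, 2.5, 5.2, 10.5; M̄R̄ = 38.1000 / 12 = 3.1750
LCL = X̄ − 3·M̄R̄/d₂ = 15.4615 − 3 × 3.1750 / 1.128 = 7.0174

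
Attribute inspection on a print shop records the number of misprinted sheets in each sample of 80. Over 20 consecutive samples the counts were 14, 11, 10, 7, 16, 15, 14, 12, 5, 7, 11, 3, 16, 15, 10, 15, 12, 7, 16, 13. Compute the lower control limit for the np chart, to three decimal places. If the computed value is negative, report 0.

2.053

p̄ = Σdᵢ / (k·n) = 229 / (20 × 80) = 0.14313
LCL = np̄ − 3·√(np̄(1−p̄)) = 11.4500 − 3 × 3.1323 = 2.0531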